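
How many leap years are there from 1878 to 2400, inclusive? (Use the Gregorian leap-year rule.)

127

Multiples of 4 in [1878,2400]: 131.
Of those, multiples of 100: 6 (not leap unless ÷400).
Multiples of 400: 2.
Leap years = 131 − 6 + 2 = 127.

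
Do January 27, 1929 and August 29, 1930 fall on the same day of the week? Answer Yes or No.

From Jan 27, 1929 to Aug 29, 1930 is 579 days.
579 mod 7 = 5, so they are different weekdays.
(Jan 27, 1929 is a Sunday; Aug 29, 1930 is a Friday.)

No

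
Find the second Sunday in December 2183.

December 1, 2183 is a Monday.
The first Sunday is therefore December 7 (6 days later).
The second Sunday is 7 + 1×7 = December 14.

December 14, 2183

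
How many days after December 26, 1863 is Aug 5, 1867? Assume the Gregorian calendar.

Dec 26, 1863 → Dec 26, 1864: 366 days (Feb 29, 1864 is in that span).
Dec 26, 1864 → Dec 26, 1865: 365 days.
Dec 26, 1865 → Dec 26, 1866: 365 days.
Dec 26, 1866 → Jan 26, 1867: 31 days (December has 31).
Jan 26, 1867 → Feb 26, 1867: 31 days (January has 31).
Feb 26, 1867 → Mar 26, 1867: 28 days (February has 28).
Mar 26, 1867 → Apr 26, 1867: 31 days (March has 31).
Apr 26, 1867 → May 26, 1867: 30 days (April has 30).
May 26, 1867 → Jun 26, 1867: 31 days (May has 31).
Jun 26, 1867 → Jul 26, 1867: 30 days (June has 30).
Jul 26, 1867 → Aug 5, 1867: 10 days.
Total: 1318 days.

1318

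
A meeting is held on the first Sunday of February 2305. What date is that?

February 1, 2305 is a Wednesday.
The first Sunday is therefore February 5 (4 days later).

February 5, 2305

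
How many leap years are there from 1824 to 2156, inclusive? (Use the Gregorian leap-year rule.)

Multiples of 4 in [1824,2156]: 84.
Of those, multiples of 100: 3 (not leap unless ÷400).
Multiples of 400: 1.
Leap years = 84 − 3 + 1 = 82.

82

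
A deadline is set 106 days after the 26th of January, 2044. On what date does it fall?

May 11, 2044

Jan has 31 days: +6 → Feb 1, 2044 (100 left).
Feb has 29 days: +29 → Mar 1, 2044 (71 left).
Mar has 31 days: +31 → Apr 1, 2044 (40 left).
Apr has 30 days: +30 → May 1, 2044 (10 left).
+10 → May 11, 2044.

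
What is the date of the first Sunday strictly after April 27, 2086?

April 28, 2086

Apr 27, 2086 is a Saturday.
From Saturday to the next Sunday is 1 day.
Apr 27, 2086 + 1 = Apr 28, 2086.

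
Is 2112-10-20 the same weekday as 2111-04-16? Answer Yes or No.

Yes

From Apr 16, 2111 to Oct 20, 2112 is 553 days.
553 mod 7 = 0, so they are the same weekday.
(Apr 16, 2111 is a Thursday; Oct 20, 2112 is a Thursday.)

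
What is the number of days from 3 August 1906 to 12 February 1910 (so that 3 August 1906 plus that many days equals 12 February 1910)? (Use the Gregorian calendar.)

1289

Aug 3, 1906 → Aug 3, 1907: 365 days.
Aug 3, 1907 → Aug 3, 1908: 366 days (Feb 29, 1908 is in that span).
Aug 3, 1908 → Aug 3, 1909: 365 days.
Aug 3, 1909 → Sep 3, 1909: 31 days (August has 31).
Sep 3, 1909 → Oct 3, 1909: 30 days (September has 30).
Oct 3, 1909 → Nov 3, 1909: 31 days (October has 31).
Nov 3, 1909 → Dec 3, 1909: 30 days (November has 30).
Dec 3, 1909 → Jan 3, 1910: 31 days (December has 31).
Jan 3, 1910 → Feb 3, 1910: 31 days (January has 31).
Feb 3, 1910 → Feb 12, 1910: 9 days.
Total: 1289 days.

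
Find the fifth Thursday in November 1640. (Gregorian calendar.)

November 29, 1640

November 1, 1640 is a Thursday.
The first Thursday is therefore November 1 (same day).
The fifth Thursday is 1 + 4×7 = November 29.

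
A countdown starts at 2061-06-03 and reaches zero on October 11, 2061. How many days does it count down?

Jun 3, 2061 → Jul 3, 2061: 30 days (June has 30).
Jul 3, 2061 → Aug 3, 2061: 31 days (July has 31).
Aug 3, 2061 → Sep 3, 2061: 31 days (August has 31).
Sep 3, 2061 → Oct 3, 2061: 30 days (September has 30).
Oct 3, 2061 → Oct 11, 2061: 8 days.
Total: 130 days.

130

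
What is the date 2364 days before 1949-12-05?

June 16, 1943

−365 (one year) → Dec 5, 1948 (1999 left).
−366 (one year; includes Feb 29, 1948) → Dec 5, 1947 (1633 left).
−365 (one year) → Dec 5, 1946 (1268 left).
−365 (one year) → Dec 5, 1945 (903 left).
−365 (one year) → Dec 5, 1944 (538 left).
−366 (one year; includes Feb 29, 1944) → Dec 5, 1943 (172 left).
−5 → Nov 30, 1943 (end of Nov, 30 days; 167 left).
−30 → Oct 31, 1943 (end of Oct, 31 days; 137 left).
−31 → Sep 30, 1943 (end of Sep, 30 days; 106 left).
−30 → Aug 31, 1943 (end of Aug, 31 days; 76 left).
−31 → Jul 31, 1943 (end of Jul, 31 days; 45 left).
−31 → Jun 30, 1943 (end of Jun, 30 days; 14 left).
−14 → Jun 16, 1943.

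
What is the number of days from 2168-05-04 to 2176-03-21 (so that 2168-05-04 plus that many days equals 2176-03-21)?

2878

May 4, 2168 → May 4, 2169: 365 days.
May 4, 2169 → May 4, 2170: 365 days.
May 4, 2170 → May 4, 2171: 365 days.
May 4, 2171 → May 4, 2172: 366 days (Feb 29, 2172 is in that span).
May 4, 2172 → May 4, 2173: 365 days.
May 4, 2173 → May 4, 2174: 365 days.
May 4, 2174 → May 4, 2175: 365 days.
May 4, 2175 → Jun 4, 2175: 31 days (May has 31).
Jun 4, 2175 → Jul 4, 2175: 30 days (June has 30).
Jul 4, 2175 → Aug 4, 2175: 31 days (July has 31).
Aug 4, 2175 → Sep 4, 2175: 31 days (August has 31).
Sep 4, 2175 → Oct 4, 2175: 30 days (September has 30).
Oct 4, 2175 → Nov 4, 2175: 31 days (October has 31).
Nov 4, 2175 → Dec 4, 2175: 30 days (November has 30).
Dec 4, 2175 → Jan 4, 2176: 31 days (December has 31).
Jan 4, 2176 → Feb 4, 2176: 31 days (January has 31).
Feb 4, 2176 → Mar 4, 2176: 29 days (February has 29).
Mar 4, 2176 → Mar 21, 2176: 17 days.
Total: 2878 days.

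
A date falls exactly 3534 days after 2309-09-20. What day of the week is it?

Sunday

Sep 20, 2309 is a Monday.
3534 mod 7 = 6, so 3534 days after a Monday is Monday + 6 = Sunday.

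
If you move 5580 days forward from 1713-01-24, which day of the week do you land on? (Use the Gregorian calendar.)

Wednesday

First find the weekday of Jan 24, 1713. Doomsday rule: the anchor day for the 1700s is Sunday. For year 13: 13÷12 = 1 r 1, and 1÷4 = 0, so 1+1+0 = 2.
Sunday + 2 ≡ Tuesday — that's 1713's doomsday.
In January the doomsday date is Jan 3 (1713 is not a leap year).
Jan 24 is 21 days after Jan 3; 21 mod 7 = 0, so Tuesday + 0 = Tuesday.
5580 mod 7 = 1, so 5580 days after a Tuesday is Tuesday + 1 = Wednesday.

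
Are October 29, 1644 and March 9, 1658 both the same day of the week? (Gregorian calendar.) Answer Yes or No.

Yes

From Oct 29, 1644 to Mar 9, 1658 is 4879 days.
4879 mod 7 = 0, so they are the same weekday.
(Oct 29, 1644 is a Saturday; Mar 9, 1658 is a Saturday.)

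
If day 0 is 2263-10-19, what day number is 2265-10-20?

732

Oct 19, 2263 → Oct 19, 2264: 366 days (Feb 29, 2264 is in that span).
Oct 19, 2264 → Nov 19, 2264: 31 days (October has 31).
Nov 19, 2264 → Dec 19, 2264: 30 days (November has 30).
Dec 19, 2264 → Jan 19, 2265: 31 days (December has 31).
Jan 19, 2265 → Feb 19, 2265: 31 days (January has 31).
Feb 19, 2265 → Mar 19, 2265: 28 days (February has 28).
Mar 19, 2265 → Apr 19, 2265: 31 days (March has 31).
Apr 19, 2265 → May 19, 2265: 30 days (April has 30).
May 19, 2265 → Jun 19, 2265: 31 days (May has 31).
Jun 19, 2265 → Jul 19, 2265: 30 days (June has 30).
Jul 19, 2265 → Aug 19, 2265: 31 days (July has 31).
Aug 19, 2265 → Sep 19, 2265: 31 days (August has 31).
Sep 19, 2265 → Oct 19, 2265: 30 days (September has 30).
Oct 19, 2265 → Oct 20, 2265: 1 days.
Total: 732 days.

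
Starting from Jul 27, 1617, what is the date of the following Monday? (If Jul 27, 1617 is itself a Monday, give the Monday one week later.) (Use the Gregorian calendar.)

July 31, 1617

Jul 27, 1617 is a Thursday.
From Thursday to the next Monday is 4 days.
Jul 27, 1617 + 4 = Jul 31, 1617.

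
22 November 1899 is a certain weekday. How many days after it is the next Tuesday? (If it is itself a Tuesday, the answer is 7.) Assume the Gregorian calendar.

6

Nov 22, 1899 is a Wednesday.
From Wednesday to the next Tuesday is 6 days.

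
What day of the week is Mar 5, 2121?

Doomsday rule: the anchor day for the 2100s is Sunday. For year 21: 21÷12 = 1 r 9, and 9÷4 = 2, so 1+9+2 = 12.
Sunday + 12 ≡ Friday — that's 2121's doomsday.
In March the doomsday date is Mar 14.
Mar 5 is 9 days before Mar 14; 9 mod 7 = 2, so Friday − 2 = Wednesday.

Wednesday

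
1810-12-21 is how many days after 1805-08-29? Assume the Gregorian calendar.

1940

Aug 29, 1805 → Aug 29, 1806: 365 days.
Aug 29, 1806 → Aug 29, 1807: 365 days.
Aug 29, 1807 → Aug 29, 1808: 366 days (Feb 29, 1808 is in that span).
Aug 29, 1808 → Aug 29, 1809: 365 days.
Aug 29, 1809 → Aug 29, 1810: 365 days.
Aug 29, 1810 → Sep 29, 1810: 31 days (August has 31).
Sep 29, 1810 → Oct 29, 1810: 30 days (September has 30).
Oct 29, 1810 → Nov 29, 1810: 31 days (October has 31).
Nov 29, 1810 → Dec 21, 1810: 22 days.
Total: 1940 days.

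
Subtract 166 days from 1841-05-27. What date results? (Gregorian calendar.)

−27 → Apr 30, 1841 (end of Apr, 30 days; 139 left).
−30 → Mar 31, 1841 (end of Mar, 31 days; 109 left).
−31 → Feb 28, 1841 (end of Feb, 28 days; 78 left).
−28 → Jan 31, 1841 (end of Jan, 31 days; 50 left).
−31 → Dec 31, 1840 (end of Dec, 31 days; 19 left).
−19 → Dec 12, 1840.

December 12, 1840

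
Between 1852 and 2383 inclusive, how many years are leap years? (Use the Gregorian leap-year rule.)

Multiples of 4 in [1852,2383]: 133.
Of those, multiples of 100: 5 (not leap unless ÷400).
Multiples of 400: 1.
Leap years = 133 − 5 + 1 = 129.

129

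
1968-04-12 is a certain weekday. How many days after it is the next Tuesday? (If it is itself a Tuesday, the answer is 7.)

Apr 12, 1968 is a Friday.
From Friday to the next Tuesday is 4 days.

4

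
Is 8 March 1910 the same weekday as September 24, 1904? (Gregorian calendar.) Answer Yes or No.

From Sep 24, 1904 to Mar 8, 1910 is 1991 days.
1991 mod 7 = 3, so they are different weekdays.
(Sep 24, 1904 is a Saturday; Mar 8, 1910 is a Tuesday.)

No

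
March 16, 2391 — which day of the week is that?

Saturday

Doomsday rule: the anchor day for the 2300s is Wednesday. For year 91: 91÷12 = 7 r 7, and 7÷4 = 1, so 7+7+1 = 15.
Wednesday + 15 ≡ Thursday — that's 2391's doomsday.
In March the doomsday date is Mar 14.
Mar 16 is 2 days after Mar 14; 2 mod 7 = 2, so Thursday + 2 = Saturday.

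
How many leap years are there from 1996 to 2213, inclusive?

Multiples of 4 in [1996,2213]: 55.
Of those, multiples of 100: 3 (not leap unless ÷400).
Multiples of 400: 1.
Leap years = 55 − 3 + 1 = 53.

53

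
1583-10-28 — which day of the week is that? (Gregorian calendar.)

Doomsday rule: the anchor day for the 1500s is Wednesday. For year 83: 83÷12 = 6 r 11, and 11÷4 = 2, so 6+11+2 = 19.
Wednesday + 19 ≡ Monday — that's 1583's doomsday.
In October the doomsday date is Oct 10.
Oct 28 is 18 days after Oct 10; 18 mod 7 = 4, so Monday + 4 = Friday.

Friday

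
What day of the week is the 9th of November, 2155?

Sunday

Doomsday rule: the anchor day for the 2100s is Sunday. For year 55: 55÷12 = 4 r 7, and 7÷4 = 1, so 4+7+1 = 12.
Sunday + 12 ≡ Friday — that's 2155's doomsday.
In November the doomsday date is Nov 7.
Nov 9 is 2 days after Nov 7; 2 mod 7 = 2, so Friday + 2 = Sunday.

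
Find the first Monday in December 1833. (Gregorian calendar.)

December 1, 1833 is a Sunday.
The first Monday is therefore December 2 (1 days later).

December 2, 1833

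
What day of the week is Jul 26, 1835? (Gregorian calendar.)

Doomsday rule: the anchor day for the 1800s is Friday. For year 35: 35÷12 = 2 r 11, and 11÷4 = 2, so 2+11+2 = 15.
Friday + 15 ≡ Saturday — that's 1835's doomsday.
In July the doomsday date is Jul 11.
Jul 26 is 15 days after Jul 11; 15 mod 7 = 1, so Saturday + 1 = Sunday.

Sunday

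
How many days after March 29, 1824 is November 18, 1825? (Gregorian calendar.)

Mar 29, 1824 → Mar 29, 1825: 365 days.
Mar 29, 1825 → Apr 29, 1825: 31 days (March has 31).
Apr 29, 1825 → May 29, 1825: 30 days (April has 30).
May 29, 1825 → Jun 29, 1825: 31 days (May has 31).
Jun 29, 1825 → Jul 29, 1825: 30 days (June has 30).
Jul 29, 1825 → Aug 29, 1825: 31 days (July has 31).
Aug 29, 1825 → Sep 29, 1825: 31 days (August has 31).
Sep 29, 1825 → Oct 29, 1825: 30 days (September has 30).
Oct 29, 1825 → Nov 18, 1825: 20 days.
Total: 599 days.

599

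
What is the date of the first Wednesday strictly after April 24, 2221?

April 25, 2221

Apr 24, 2221 is a Tuesday.
From Tuesday to the next Wednesday is 1 day.
Apr 24, 2221 + 1 = Apr 25, 2221.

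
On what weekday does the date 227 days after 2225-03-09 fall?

Saturday

Mar 9, 2225 is a Wednesday.
227 mod 7 = 3, so 227 days after a Wednesday is Wednesday + 3 = Saturday.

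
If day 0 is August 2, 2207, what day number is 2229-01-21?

Aug 2, 2207 → Aug 2, 2208: 366 days (Feb 29, 2208 is in that span).
Aug 2, 2208 → Aug 2, 2209: 365 days.
Aug 2, 2209 → Aug 2, 2210: 365 days.
Aug 2, 2210 → Aug 2, 2211: 365 days.
Aug 2, 2211 → Aug 2, 2212: 366 days (Feb 29, 2212 is in that span).
Aug 2, 2212 → Aug 2, 2213: 365 days.
Aug 2, 2213 → Aug 2, 2214: 365 days.
Aug 2, 2214 → Aug 2, 2215: 365 days.
Aug 2, 2215 → Aug 2, 2216: 366 days (Feb 29, 2216 is in that span).
Aug 2, 2216 → Aug 2, 2217: 365 days.
Aug 2, 2217 → Aug 2, 2218: 365 days.
Aug 2, 2218 → Aug 2, 2219: 365 days.
Aug 2, 2219 → Aug 2, 2220: 366 days (Feb 29, 2220 is in that span).
Aug 2, 2220 → Aug 2, 2221: 365 days.
Aug 2, 2221 → Aug 2, 2222: 365 days.
Aug 2, 2222 → Aug 2, 2223: 365 days.
Aug 2, 2223 → Aug 2, 2224: 366 days (Feb 29, 2224 is in that span).
Aug 2, 2224 → Aug 2, 2225: 365 days.
Aug 2, 2225 → Aug 2, 2226: 365 days.
Aug 2, 2226 → Aug 2, 2227: 365 days.
Aug 2, 2227 → Aug 2, 2228: 366 days (Feb 29, 2228 is in that span).
Aug 2, 2228 → Sep 2, 2228: 31 days (August has 31).
Sep 2, 2228 → Oct 2, 2228: 30 days (September has 30).
Oct 2, 2228 → Nov 2, 2228: 31 days (October has 31).
Nov 2, 2228 → Dec 2, 2228: 30 days (November has 30).
Dec 2, 2228 → Jan 2, 2229: 31 days (December has 31).
Jan 2, 2229 → Jan 21, 2229: 19 days.
Total: 7843 days.

7843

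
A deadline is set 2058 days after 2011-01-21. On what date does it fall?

+365 (one year) → Jan 21, 2012 (1693 left).
+366 (one year; includes Feb 29, 2012) → Jan 21, 2013 (1327 left).
+365 (one year) → Jan 21, 2014 (962 left).
+365 (one year) → Jan 21, 2015 (597 left).
+365 (one year) → Jan 21, 2016 (232 left).
Jan has 31 days: +11 → Feb 1, 2016 (221 left).
Feb has 29 days: +29 → Mar 1, 2016 (192 left).
Mar has 31 days: +31 → Apr 1, 2016 (161 left).
Apr has 30 days: +30 → May 1, 2016 (131 left).
May has 31 days: +31 → Jun 1, 2016 (100 left).
Jun has 30 days: +30 → Jul 1, 2016 (70 left).
Jul has 31 days: +31 → Aug 1, 2016 (39 left).
Aug has 31 days: +31 → Sep 1, 2016 (8 left).
+8 → Sep 9, 2016.

September 9, 2016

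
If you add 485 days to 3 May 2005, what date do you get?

August 31, 2006

+365 (one year) → May 3, 2006 (120 left).
May has 31 days: +29 → Jun 1, 2006 (91 left).
Jun has 30 days: +30 → Jul 1, 2006 (61 left).
Jul has 31 days: +31 → Aug 1, 2006 (30 left).
+30 → Aug 31, 2006.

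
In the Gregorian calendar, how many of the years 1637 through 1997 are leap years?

87

Multiples of 4 in [1637,1997]: 90.
Of those, multiples of 100: 3 (not leap unless ÷400).
Multiples of 400: 0.
Leap years = 90 − 3 + 0 = 87.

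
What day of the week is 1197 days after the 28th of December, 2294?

First find the weekday of Dec 28, 2294. Doomsday rule: the anchor day for the 2200s is Friday. For year 94: 94÷12 = 7 r 10, and 10÷4 = 2, so 7+10+2 = 19.
Friday + 19 ≡ Wednesday — that's 2294's doomsday.
In December the doomsday date is Dec 12.
Dec 28 is 16 days after Dec 12; 16 mod 7 = 2, so Wednesday + 2 = Friday.
1197 mod 7 = 0, so 1197 days after a Friday is Friday + 0 = Friday.

Friday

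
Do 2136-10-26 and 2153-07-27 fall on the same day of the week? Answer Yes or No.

Yes

From Oct 26, 2136 to Jul 27, 2153 is 6118 days.
6118 mod 7 = 0, so they are the same weekday.
(Oct 26, 2136 is a Friday; Jul 27, 2153 is a Friday.)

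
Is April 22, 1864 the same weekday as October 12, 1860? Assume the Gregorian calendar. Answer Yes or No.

From Oct 12, 1860 to Apr 22, 1864 is 1288 days.
1288 mod 7 = 0, so they are the same weekday.
(Oct 12, 1860 is a Friday; Apr 22, 1864 is a Friday.)

Yes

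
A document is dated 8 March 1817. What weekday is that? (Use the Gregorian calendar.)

Doomsday rule: the anchor day for the 1800s is Friday. For year 17: 17÷12 = 1 r 5, and 5÷4 = 1, so 1+5+1 = 7.
Friday + 7 ≡ Friday — that's 1817's doomsday.
In March the doomsday date is Mar 14.
Mar 8 is 6 days before Mar 14; 6 mod 7 = 6, so Friday − 6 = Saturday.

Saturday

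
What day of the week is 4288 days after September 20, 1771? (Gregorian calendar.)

Tuesday

Sep 20, 1771 is a Friday.
4288 mod 7 = 4, so 4288 days after a Friday is Friday + 4 = Tuesday.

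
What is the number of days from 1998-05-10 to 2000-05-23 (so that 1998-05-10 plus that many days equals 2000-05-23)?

744

May 10, 1998 → May 10, 1999: 365 days.
May 10, 1999 → Jun 10, 1999: 31 days (May has 31).
Jun 10, 1999 → Jul 10, 1999: 30 days (June has 30).
Jul 10, 1999 → Aug 10, 1999: 31 days (July has 31).
Aug 10, 1999 → Sep 10, 1999: 31 days (August has 31).
Sep 10, 1999 → Oct 10, 1999: 30 days (September has 30).
Oct 10, 1999 → Nov 10, 1999: 31 days (October has 31).
Nov 10, 1999 → Dec 10, 1999: 30 days (November has 30).
Dec 10, 1999 → Jan 10, 2000: 31 days (December has 31).
Jan 10, 2000 → Feb 10, 2000: 31 days (January has 31).
Feb 10, 2000 → Mar 10, 2000: 29 days (February has 29).
Mar 10, 2000 → Apr 10, 2000: 31 days (March has 31).
Apr 10, 2000 → May 10, 2000: 30 days (April has 30).
May 10, 2000 → May 23, 2000: 13 days.
Total: 744 days.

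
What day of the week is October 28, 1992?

Wednesday

January 1, 1992 is a Wednesday.
Jan 1, 1992 → Feb 1, 1992: 31 days (January has 31).
Feb 1, 1992 → Mar 1, 1992: 29 days (February has 29).
Mar 1, 1992 → Apr 1, 1992: 31 days (March has 31).
Apr 1, 1992 → May 1, 1992: 30 days (April has 30).
May 1, 1992 → Jun 1, 1992: 31 days (May has 31).
Jun 1, 1992 → Jul 1, 1992: 30 days (June has 30).
Jul 1, 1992 → Aug 1, 1992: 31 days (July has 31).
Aug 1, 1992 → Sep 1, 1992: 31 days (August has 31).
Sep 1, 1992 → Oct 1, 1992: 30 days (September has 30).
Oct 1, 1992 → Oct 28, 1992: 27 days.
Total: 301 days.
301 mod 7 = 0, so Wednesday + 0 = Wednesday.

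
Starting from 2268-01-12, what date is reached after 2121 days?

+366 (one year; includes Feb 29, 2268) → Jan 12, 2269 (1755 left).
+365 (one year) → Jan 12, 2270 (1390 left).
+365 (one year) → Jan 12, 2271 (1025 left).
+365 (one year) → Jan 12, 2272 (660 left).
+366 (one year; includes Feb 29, 2272) → Jan 12, 2273 (294 left).
Jan has 31 days: +20 → Feb 1, 2273 (274 left).
Feb has 28 days: +28 → Mar 1, 2273 (246 left).
Mar has 31 days: +31 → Apr 1, 2273 (215 left).
Apr has 30 days: +30 → May 1, 2273 (185 left).
May has 31 days: +31 → Jun 1, 2273 (154 left).
Jun has 30 days: +30 → Jul 1, 2273 (124 left).
Jul has 31 days: +31 → Aug 1, 2273 (93 left).
Aug has 31 days: +31 → Sep 1, 2273 (62 left).
Sep has 30 days: +30 → Oct 1, 2273 (32 left).
Oct has 31 days: +31 → Nov 1, 2273 (1 left).
+1 → Nov 2, 2273.

November 2, 2273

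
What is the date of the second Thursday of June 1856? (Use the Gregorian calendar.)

June 12, 1856

June 1, 1856 is a Sunday.
The first Thursday is therefore June 5 (4 days later).
The second Thursday is 5 + 1×7 = June 12.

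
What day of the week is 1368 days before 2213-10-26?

Oct 26, 2213 is a Tuesday.
1368 mod 7 = 3, so 1368 days before a Tuesday is Tuesday − 3 = Saturday.

Saturday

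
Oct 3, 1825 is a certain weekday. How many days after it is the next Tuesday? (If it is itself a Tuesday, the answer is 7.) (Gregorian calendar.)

Oct 3, 1825 is a Monday.
From Monday to the next Tuesday is 1 day.

1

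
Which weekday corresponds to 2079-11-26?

January 1, 2079 is a Sunday.
Jan 1, 2079 → Feb 1, 2079: 31 days (January has 31).
Feb 1, 2079 → Mar 1, 2079: 28 days (February has 28).
Mar 1, 2079 → Apr 1, 2079: 31 days (March has 31).
Apr 1, 2079 → May 1, 2079: 30 days (April has 30).
May 1, 2079 → Jun 1, 2079: 31 days (May has 31).
Jun 1, 2079 → Jul 1, 2079: 30 days (June has 30).
Jul 1, 2079 → Aug 1, 2079: 31 days (July has 31).
Aug 1, 2079 → Sep 1, 2079: 31 days (August has 31).
Sep 1, 2079 → Oct 1, 2079: 30 days (September has 30).
Oct 1, 2079 → Nov 1, 2079: 31 days (October has 31).
Nov 1, 2079 → Nov 26, 2079: 25 days.
Total: 329 days.
329 mod 7 = 0, so Sunday + 0 = Sunday.

Sunday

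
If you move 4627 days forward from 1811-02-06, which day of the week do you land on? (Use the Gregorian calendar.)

Wednesday

Feb 6, 1811 is a Wednesday.
4627 mod 7 = 0, so 4627 days after a Wednesday is Wednesday + 0 = Wednesday.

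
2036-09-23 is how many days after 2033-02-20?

1311

Feb 20, 2033 → Feb 20, 2034: 365 days.
Feb 20, 2034 → Feb 20, 2035: 365 days.
Feb 20, 2035 → Feb 20, 2036: 365 days.
Feb 20, 2036 → Mar 20, 2036: 29 days (February has 29).
Mar 20, 2036 → Apr 20, 2036: 31 days (March has 31).
Apr 20, 2036 → May 20, 2036: 30 days (April has 30).
May 20, 2036 → Jun 20, 2036: 31 days (May has 31).
Jun 20, 2036 → Jul 20, 2036: 30 days (June has 30).
Jul 20, 2036 → Aug 20, 2036: 31 days (July has 31).
Aug 20, 2036 → Sep 20, 2036: 31 days (August has 31).
Sep 20, 2036 → Sep 23, 2036: 3 days.
Total: 1311 days.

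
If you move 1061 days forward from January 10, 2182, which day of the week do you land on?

Monday

Jan 10, 2182 is a Thursday.
1061 mod 7 = 4, so 1061 days after a Thursday is Thursday + 4 = Monday.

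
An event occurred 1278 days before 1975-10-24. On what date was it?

−365 (one year) → Oct 24, 1974 (913 left).
−365 (one year) → Oct 24, 1973 (548 left).
−365 (one year) → Oct 24, 1972 (183 left).
−24 → Sep 30, 1972 (end of Sep, 30 days; 159 left).
−30 → Aug 31, 1972 (end of Aug, 31 days; 129 left).
−31 → Jul 31, 1972 (end of Jul, 31 days; 98 left).
−31 → Jun 30, 1972 (end of Jun, 30 days; 67 left).
−30 → May 31, 1972 (end of May, 31 days; 37 left).
−31 → Apr 30, 1972 (end of Apr, 30 days; 6 left).
−6 → Apr 24, 1972.

April 24, 1972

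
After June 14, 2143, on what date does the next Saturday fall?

June 15, 2143

Jun 14, 2143 is a Friday.
From Friday to the next Saturday is 1 day.
Jun 14, 2143 + 1 = Jun 15, 2143.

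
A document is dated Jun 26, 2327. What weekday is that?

Sunday

Doomsday rule: the anchor day for the 2300s is Wednesday. For year 27: 27÷12 = 2 r 3, and 3÷4 = 0, so 2+3+0 = 5.
Wednesday + 5 ≡ Monday — that's 2327's doomsday.
In June the doomsday date is Jun 6.
Jun 26 is 20 days after Jun 6; 20 mod 7 = 6, so Monday + 6 = Sunday.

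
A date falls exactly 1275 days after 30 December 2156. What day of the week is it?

First find the weekday of Dec 30, 2156. Doomsday rule: the anchor day for the 2100s is Sunday. For year 56: 56÷12 = 4 r 8, and 8÷4 = 2, so 4+8+2 = 14.
Sunday + 14 ≡ Sunday — that's 2156's doomsday.
In December the doomsday date is Dec 12.
Dec 30 is 18 days after Dec 12; 18 mod 7 = 4, so Sunday + 4 = Thursday.
1275 mod 7 = 1, so 1275 days after a Thursday is Thursday + 1 = Friday.

Friday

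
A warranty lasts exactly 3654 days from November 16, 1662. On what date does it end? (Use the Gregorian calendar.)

November 17, 1672

+365 (one year) → Nov 16, 1663 (3289 left).
+366 (one year; includes Feb 29, 1664) → Nov 16, 1664 (2923 left).
+365 (one year) → Nov 16, 1665 (2558 left).
+365 (one year) → Nov 16, 1666 (2193 left).
+365 (one year) → Nov 16, 1667 (1828 left).
+366 (one year; includes Feb 29, 1668) → Nov 16, 1668 (1462 left).
+365 (one year) → Nov 16, 1669 (1097 left).
+365 (one year) → Nov 16, 1670 (732 left).
+365 (one year) → Nov 16, 1671 (367 left).
Nov has 30 days: +15 → Dec 1, 1671 (352 left).
Dec has 31 days: +31 → Jan 1, 1672 (321 left).
Jan has 31 days: +31 → Feb 1, 1672 (290 left).
Feb has 29 days: +29 → Mar 1, 1672 (261 left).
Mar has 31 days: +31 → Apr 1, 1672 (230 left).
Apr has 30 days: +30 → May 1, 1672 (200 left).
May has 31 days: +31 → Jun 1, 1672 (169 left).
Jun has 30 days: +30 → Jul 1, 1672 (139 left).
Jul has 31 days: +31 → Aug 1, 1672 (108 left).
Aug has 31 days: +31 → Sep 1, 1672 (77 left).
Sep has 30 days: +30 → Oct 1, 1672 (47 left).
Oct has 31 days: +31 → Nov 1, 1672 (16 left).
+16 → Nov 17, 1672.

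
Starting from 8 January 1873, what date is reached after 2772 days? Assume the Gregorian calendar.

August 11, 1880

+365 (one year) → Jan 8, 1874 (2407 left).
+365 (one year) → Jan 8, 1875 (2042 left).
+365 (one year) → Jan 8, 1876 (1677 left).
+366 (one year; includes Feb 29, 1876) → Jan 8, 1877 (1311 left).
+365 (one year) → Jan 8, 1878 (946 left).
+365 (one year) → Jan 8, 1879 (581 left).
+365 (one year) → Jan 8, 1880 (216 left).
Jan has 31 days: +24 → Feb 1, 1880 (192 left).
Feb has 29 days: +29 → Mar 1, 1880 (163 left).
Mar has 31 days: +31 → Apr 1, 1880 (132 left).
Apr has 30 days: +30 → May 1, 1880 (102 left).
May has 31 days: +31 → Jun 1, 1880 (71 left).
Jun has 30 days: +30 → Jul 1, 1880 (41 left).
Jul has 31 days: +31 → Aug 1, 1880 (10 left).
+10 → Aug 11, 1880.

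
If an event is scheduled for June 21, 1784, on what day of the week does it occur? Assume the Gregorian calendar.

Doomsday rule: the anchor day for the 1700s is Sunday. For year 84: 84÷12 = 7 r 0, and 0÷4 = 0, so 7+0+0 = 7.
Sunday + 7 ≡ Sunday — that's 1784's doomsday.
In June the doomsday date is Jun 6.
Jun 21 is 15 days after Jun 6; 15 mod 7 = 1, so Sunday + 1 = Monday.

Monday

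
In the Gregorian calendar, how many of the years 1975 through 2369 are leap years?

96

Multiples of 4 in [1975,2369]: 99.
Of those, multiples of 100: 4 (not leap unless ÷400).
Multiples of 400: 1.
Leap years = 99 − 4 + 1 = 96.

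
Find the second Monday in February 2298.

February 14, 2298

February 1, 2298 is a Tuesday.
The first Monday is therefore February 7 (6 days later).
The second Monday is 7 + 1×7 = February 14.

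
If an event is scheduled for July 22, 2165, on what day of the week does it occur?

January 1, 2165 is a Tuesday.
Jan 1, 2165 → Feb 1, 2165: 31 days (January has 31).
Feb 1, 2165 → Mar 1, 2165: 28 days (February has 28).
Mar 1, 2165 → Apr 1, 2165: 31 days (March has 31).
Apr 1, 2165 → May 1, 2165: 30 days (April has 30).
May 1, 2165 → Jun 1, 2165: 31 days (May has 31).
Jun 1, 2165 → Jul 1, 2165: 30 days (June has 30).
Jul 1, 2165 → Jul 22, 2165: 21 days.
Total: 202 days.
202 mod 7 = 6, so Tuesday + 6 = Monday.

Monday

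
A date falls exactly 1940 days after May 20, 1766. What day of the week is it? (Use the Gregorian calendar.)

Wednesday

May 20, 1766 is a Tuesday.
1940 mod 7 = 1, so 1940 days after a Tuesday is Tuesday + 1 = Wednesday.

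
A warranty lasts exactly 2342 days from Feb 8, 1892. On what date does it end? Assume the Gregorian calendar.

+366 (one year; includes Feb 29, 1892) → Feb 8, 1893 (1976 left).
+365 (one year) → Feb 8, 1894 (1611 left).
+365 (one year) → Feb 8, 1895 (1246 left).
+365 (one year) → Feb 8, 1896 (881 left).
+366 (one year; includes Feb 29, 1896) → Feb 8, 1897 (515 left).
+365 (one year) → Feb 8, 1898 (150 left).
Feb has 28 days: +21 → Mar 1, 1898 (129 left).
Mar has 31 days: +31 → Apr 1, 1898 (98 left).
Apr has 30 days: +30 → May 1, 1898 (68 left).
May has 31 days: +31 → Jun 1, 1898 (37 left).
Jun has 30 days: +30 → Jul 1, 1898 (7 left).
+7 → Jul 8, 1898.

July 8, 1898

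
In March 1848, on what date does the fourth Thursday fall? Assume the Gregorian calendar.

March 1, 1848 is a Wednesday.
The first Thursday is therefore March 2 (1 days later).
The fourth Thursday is 2 + 3×7 = March 23.

March 23, 1848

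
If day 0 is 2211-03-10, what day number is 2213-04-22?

Mar 10, 2211 → Mar 10, 2212: 366 days (Feb 29, 2212 is in that span).
Mar 10, 2212 → Mar 10, 2213: 365 days.
Mar 10, 2213 → Apr 10, 2213: 31 days (March has 31).
Apr 10, 2213 → Apr 22, 2213: 12 days.
Total: 774 days.

774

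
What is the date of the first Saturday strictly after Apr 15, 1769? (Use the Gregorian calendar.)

Apr 15, 1769 is a Saturday.
From Saturday to the next Saturday is 7 days.
Apr 15, 1769 + 7 = Apr 22, 1769.

April 22, 1769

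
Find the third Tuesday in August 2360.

August 1, 2360 is a Monday.
The first Tuesday is therefore August 2 (1 days later).
The third Tuesday is 2 + 2×7 = August 16.

August 16, 2360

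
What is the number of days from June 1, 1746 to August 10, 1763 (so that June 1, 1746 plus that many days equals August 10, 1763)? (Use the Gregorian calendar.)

6279

Jun 1, 1746 → Jun 1, 1747: 365 days.
Jun 1, 1747 → Jun 1, 1748: 366 days (Feb 29, 1748 is in that span).
Jun 1, 1748 → Jun 1, 1749: 365 days.
Jun 1, 1749 → Jun 1, 1750: 365 days.
Jun 1, 1750 → Jun 1, 1751: 365 days.
Jun 1, 1751 → Jun 1, 1752: 366 days (Feb 29, 1752 is in that span).
Jun 1, 1752 → Jun 1, 1753: 365 days.
Jun 1, 1753 → Jun 1, 1754: 365 days.
Jun 1, 1754 → Jun 1, 1755: 365 days.
Jun 1, 1755 → Jun 1, 1756: 366 days (Feb 29, 1756 is in that span).
Jun 1, 1756 → Jun 1, 1757: 365 days.
Jun 1, 1757 → Jun 1, 1758: 365 days.
Jun 1, 1758 → Jun 1, 1759: 365 days.
Jun 1, 1759 → Jun 1, 1760: 366 days (Feb 29, 1760 is in that span).
Jun 1, 1760 → Jun 1, 1761: 365 days.
Jun 1, 1761 → Jun 1, 1762: 365 days.
Jun 1, 1762 → Jun 1, 1763: 365 days.
Jun 1, 1763 → Jul 1, 1763: 30 days (June has 30).
Jul 1, 1763 → Aug 1, 1763: 31 days (July has 31).
Aug 1, 1763 → Aug 10, 1763: 9 days.
Total: 6279 days.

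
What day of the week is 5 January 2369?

Doomsday rule: the anchor day for the 2300s is Wednesday. For year 69: 69÷12 = 5 r 9, and 9÷4 = 2, so 5+9+2 = 16.
Wednesday + 16 ≡ Friday — that's 2369's doomsday.
In January the doomsday date is Jan 3 (2369 is not a leap year).
Jan 5 is 2 days after Jan 3; 2 mod 7 = 2, so Friday + 2 = Sunday.

Sunday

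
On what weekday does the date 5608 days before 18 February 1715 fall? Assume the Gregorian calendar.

First find the weekday of Feb 18, 1715. Doomsday rule: the anchor day for the 1700s is Sunday. For year 15: 15÷12 = 1 r 3, and 3÷4 = 0, so 1+3+0 = 4.
Sunday + 4 ≡ Thursday — that's 1715's doomsday.
In February the doomsday date is Feb 28 (1715 is not a leap year).
Feb 18 is 10 days before Feb 28; 10 mod 7 = 3, so Thursday − 3 = Monday.
5608 mod 7 = 1, so 5608 days before a Monday is Monday − 1 = Sunday.

Sunday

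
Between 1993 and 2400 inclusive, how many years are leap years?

Multiples of 4 in [1993,2400]: 102.
Of those, multiples of 100: 5 (not leap unless ÷400).
Multiples of 400: 2.
Leap years = 102 − 5 + 2 = 99.

99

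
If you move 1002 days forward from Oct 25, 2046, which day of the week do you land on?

Oct 25, 2046 is a Thursday.
1002 mod 7 = 1, so 1002 days after a Thursday is Thursday + 1 = Friday.

Friday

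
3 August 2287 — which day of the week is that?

Wednesday

Doomsday rule: the anchor day for the 2200s is Friday. For year 87: 87÷12 = 7 r 3, and 3÷4 = 0, so 7+3+0 = 10.
Friday + 10 ≡ Monday — that's 2287's doomsday.
In August the doomsday date is Aug 8.
Aug 3 is 5 days before Aug 8; 5 mod 7 = 5, so Monday − 5 = Wednesday.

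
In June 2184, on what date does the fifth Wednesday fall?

June 30, 2184

June 1, 2184 is a Tuesday.
The first Wednesday is therefore June 2 (1 days later).
The fifth Wednesday is 2 + 4×7 = June 30.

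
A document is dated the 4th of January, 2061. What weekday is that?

Tuesday

Doomsday rule: the anchor day for the 2000s is Tuesday. For year 61: 61÷12 = 5 r 1, and 1÷4 = 0, so 5+1+0 = 6.
Tuesday + 6 ≡ Monday — that's 2061's doomsday.
In January the doomsday date is Jan 3 (2061 is not a leap year).
Jan 4 is 1 day after Jan 3; 1 mod 7 = 1, so Monday + 1 = Tuesday.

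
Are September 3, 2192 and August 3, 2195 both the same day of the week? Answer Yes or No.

Yes

From Sep 3, 2192 to Aug 3, 2195 is 1064 days.
1064 mod 7 = 0, so they are the same weekday.
(Sep 3, 2192 is a Monday; Aug 3, 2195 is a Monday.)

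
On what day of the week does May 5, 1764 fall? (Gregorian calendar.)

Saturday

Doomsday rule: the anchor day for the 1700s is Sunday. For year 64: 64÷12 = 5 r 4, and 4÷4 = 1, so 5+4+1 = 10.
Sunday + 10 ≡ Wednesday — that's 1764's doomsday.
In May the doomsday date is May 9.
May 5 is 4 days before May 9; 4 mod 7 = 4, so Wednesday − 4 = Saturday.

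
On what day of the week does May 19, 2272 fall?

Doomsday rule: the anchor day for the 2200s is Friday. For year 72: 72÷12 = 6 r 0, and 0÷4 = 0, so 6+0+0 = 6.
Friday + 6 ≡ Thursday — that's 2272's doomsday.
In May the doomsday date is May 9.
May 19 is 10 days after May 9; 10 mod 7 = 3, so Thursday + 3 = Sunday.

Sunday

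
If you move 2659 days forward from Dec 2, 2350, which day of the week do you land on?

Friday

First find the weekday of Dec 2, 2350. Doomsday rule: the anchor day for the 2300s is Wednesday. For year 50: 50÷12 = 4 r 2, and 2÷4 = 0, so 4+2+0 = 6.
Wednesday + 6 ≡ Tuesday — that's 2350's doomsday.
In December the doomsday date is Dec 12.
Dec 2 is 10 days before Dec 12; 10 mod 7 = 3, so Tuesday − 3 = Saturday.
2659 mod 7 = 6, so 2659 days after a Saturday is Saturday + 6 = Friday.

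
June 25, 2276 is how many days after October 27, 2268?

2798

Oct 27, 2268 → Oct 27, 2269: 365 days.
Oct 27, 2269 → Oct 27, 2270: 365 days.
Oct 27, 2270 → Oct 27, 2271: 365 days.
Oct 27, 2271 → Oct 27, 2272: 366 days (Feb 29, 2272 is in that span).
Oct 27, 2272 → Oct 27, 2273: 365 days.
Oct 27, 2273 → Oct 27, 2274: 365 days.
Oct 27, 2274 → Oct 27, 2275: 365 days.
Oct 27, 2275 → Nov 27, 2275: 31 days (October has 31).
Nov 27, 2275 → Dec 27, 2275: 30 days (November has 30).
Dec 27, 2275 → Jan 27, 2276: 31 days (December has 31).
Jan 27, 2276 → Feb 27, 2276: 31 days (January has 31).
Feb 27, 2276 → Mar 27, 2276: 29 days (February has 29).
Mar 27, 2276 → Apr 27, 2276: 31 days (March has 31).
Apr 27, 2276 → May 27, 2276: 30 days (April has 30).
May 27, 2276 → Jun 25, 2276: 29 days.
Total: 2798 days.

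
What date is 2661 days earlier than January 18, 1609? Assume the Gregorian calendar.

October 6, 1601

−366 (one year; includes Feb 29, 1608) → Jan 18, 1608 (2295 left).
−365 (one year) → Jan 18, 1607 (1930 left).
−365 (one year) → Jan 18, 1606 (1565 left).
−365 (one year) → Jan 18, 1605 (1200 left).
−366 (one year; includes Feb 29, 1604) → Jan 18, 1604 (834 left).
−365 (one year) → Jan 18, 1603 (469 left).
−365 (one year) → Jan 18, 1602 (104 left).
−18 → Dec 31, 1601 (end of Dec, 31 days; 86 left).
−31 → Nov 30, 1601 (end of Nov, 30 days; 55 left).
−30 → Oct 31, 1601 (end of Oct, 31 days; 25 left).
−25 → Oct 6, 1601.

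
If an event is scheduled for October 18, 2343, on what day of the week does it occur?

Monday

Doomsday rule: the anchor day for the 2300s is Wednesday. For year 43: 43÷12 = 3 r 7, and 7÷4 = 1, so 3+7+1 = 11.
Wednesday + 11 ≡ Sunday — that's 2343's doomsday.
In October the doomsday date is Oct 10.
Oct 18 is 8 days after Oct 10; 8 mod 7 = 1, so Sunday + 1 = Monday.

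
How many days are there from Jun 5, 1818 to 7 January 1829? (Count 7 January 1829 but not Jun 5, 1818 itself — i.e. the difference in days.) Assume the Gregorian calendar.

3869

Jun 5, 1818 → Jun 5, 1819: 365 days.
Jun 5, 1819 → Jun 5, 1820: 366 days (Feb 29, 1820 is in that span).
Jun 5, 1820 → Jun 5, 1821: 365 days.
Jun 5, 1821 → Jun 5, 1822: 365 days.
Jun 5, 1822 → Jun 5, 1823: 365 days.
Jun 5, 1823 → Jun 5, 1824: 366 days (Feb 29, 1824 is in that span).
Jun 5, 1824 → Jun 5, 1825: 365 days.
Jun 5, 1825 → Jun 5, 1826: 365 days.
Jun 5, 1826 → Jun 5, 1827: 365 days.
Jun 5, 1827 → Jun 5, 1828: 366 days (Feb 29, 1828 is in that span).
Jun 5, 1828 → Jul 5, 1828: 30 days (June has 30).
Jul 5, 1828 → Aug 5, 1828: 31 days (July has 31).
Aug 5, 1828 → Sep 5, 1828: 31 days (August has 31).
Sep 5, 1828 → Oct 5, 1828: 30 days (September has 30).
Oct 5, 1828 → Nov 5, 1828: 31 days (October has 31).
Nov 5, 1828 → Dec 5, 1828: 30 days (November has 30).
Dec 5, 1828 → Jan 5, 1829: 31 days (December has 31).
Jan 5, 1829 → Jan 7, 1829: 2 days.
Total: 3869 days.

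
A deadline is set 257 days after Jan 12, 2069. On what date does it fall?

Jan has 31 days: +20 → Feb 1, 2069 (237 left).
Feb has 28 days: +28 → Mar 1, 2069 (209 left).
Mar has 31 days: +31 → Apr 1, 2069 (178 left).
Apr has 30 days: +30 → May 1, 2069 (148 left).
May has 31 days: +31 → Jun 1, 2069 (117 left).
Jun has 30 days: +30 → Jul 1, 2069 (87 left).
Jul has 31 days: +31 → Aug 1, 2069 (56 left).
Aug has 31 days: +31 → Sep 1, 2069 (25 left).
+25 → Sep 26, 2069.

September 26, 2069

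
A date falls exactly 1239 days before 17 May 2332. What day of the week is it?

First find the weekday of May 17, 2332. Doomsday rule: the anchor day for the 2300s is Wednesday. For year 32: 32÷12 = 2 r 8, and 8÷4 = 2, so 2+8+2 = 12.
Wednesday + 12 ≡ Monday — that's 2332's doomsday.
In May the doomsday date is May 9.
May 17 is 8 days after May 9; 8 mod 7 = 1, so Monday + 1 = Tuesday.
1239 mod 7 = 0, so 1239 days before a Tuesday is Tuesday − 0 = Tuesday.

Tuesday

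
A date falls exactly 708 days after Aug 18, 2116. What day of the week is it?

First find the weekday of Aug 18, 2116. Doomsday rule: the anchor day for the 2100s is Sunday. For year 16: 16÷12 = 1 r 4, and 4÷4 = 1, so 1+4+1 = 6.
Sunday + 6 ≡ Saturday — that's 2116's doomsday.
In August the doomsday date is Aug 8.
Aug 18 is 10 days after Aug 8; 10 mod 7 = 3, so Saturday + 3 = Tuesday.
708 mod 7 = 1, so 708 days after a Tuesday is Tuesday + 1 = Wednesday.

Wednesday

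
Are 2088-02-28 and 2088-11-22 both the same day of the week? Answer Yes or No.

From Feb 28, 2088 to Nov 22, 2088 is 268 days.
268 mod 7 = 2, so they are different weekdays.
(Feb 28, 2088 is a Saturday; Nov 22, 2088 is a Monday.)

No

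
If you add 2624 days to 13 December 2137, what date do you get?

February 18, 2145

+365 (one year) → Dec 13, 2138 (2259 left).
+365 (one year) → Dec 13, 2139 (1894 left).
+366 (one year; includes Feb 29, 2140) → Dec 13, 2140 (1528 left).
+365 (one year) → Dec 13, 2141 (1163 left).
+365 (one year) → Dec 13, 2142 (798 left).
+365 (one year) → Dec 13, 2143 (433 left).
+366 (one year; includes Feb 29, 2144) → Dec 13, 2144 (67 left).
Dec has 31 days: +19 → Jan 1, 2145 (48 left).
Jan has 31 days: +31 → Feb 1, 2145 (17 left).
+17 → Feb 18, 2145.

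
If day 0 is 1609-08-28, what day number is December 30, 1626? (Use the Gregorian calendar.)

6333

Aug 28, 1609 → Aug 28, 1610: 365 days.
Aug 28, 1610 → Aug 28, 1611: 365 days.
Aug 28, 1611 → Aug 28, 1612: 366 days (Feb 29, 1612 is in that span).
Aug 28, 1612 → Aug 28, 1613: 365 days.
Aug 28, 1613 → Aug 28, 1614: 365 days.
Aug 28, 1614 → Aug 28, 1615: 365 days.
Aug 28, 1615 → Aug 28, 1616: 366 days (Feb 29, 1616 is in that span).
Aug 28, 1616 → Aug 28, 1617: 365 days.
Aug 28, 1617 → Aug 28, 1618: 365 days.
Aug 28, 1618 → Aug 28, 1619: 365 days.
Aug 28, 1619 → Aug 28, 1620: 366 days (Feb 29, 1620 is in that span).
Aug 28, 1620 → Aug 28, 1621: 365 days.
Aug 28, 1621 → Aug 28, 1622: 365 days.
Aug 28, 1622 → Aug 28, 1623: 365 days.
Aug 28, 1623 → Aug 28, 1624: 366 days (Feb 29, 1624 is in that span).
Aug 28, 1624 → Aug 28, 1625: 365 days.
Aug 28, 1625 → Aug 28, 1626: 365 days.
Aug 28, 1626 → Sep 28, 1626: 31 days (August has 31).
Sep 28, 1626 → Oct 28, 1626: 30 days (September has 30).
Oct 28, 1626 → Nov 28, 1626: 31 days (October has 31).
Nov 28, 1626 → Dec 28, 1626: 30 days (November has 30).
Dec 28, 1626 → Dec 30, 1626: 2 days.
Total: 6333 days.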